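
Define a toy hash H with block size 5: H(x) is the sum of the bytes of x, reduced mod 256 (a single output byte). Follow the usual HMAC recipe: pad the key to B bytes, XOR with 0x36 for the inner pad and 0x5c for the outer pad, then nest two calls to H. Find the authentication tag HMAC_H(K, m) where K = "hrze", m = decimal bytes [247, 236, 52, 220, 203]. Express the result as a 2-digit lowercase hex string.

Key "hrze" = 68 72 7a 65 is 4 bytes ≤ B = 5; zero-pad to 5 bytes: K' = 68 72 7a 65 00.
K' ⊕ ipad = 5e 44 4c 53 36.  K' ⊕ opad = 34 2e 26 39 5c.
Inner input = (K'⊕ipad) ∥ m = 5e 44 4c 53 36 ∥ f7 ec 34 dc cb.
Inner hash: sum = 94+68+76+83+54+247+236+52+220+203 = 1333; mod 256 = 53 → 35.
Outer input = (K'⊕opad) ∥ inner = 34 2e 26 39 5c ∥ 35.
Outer hash (tag): sum = 52+46+38+57+92+53 = 338; mod 256 = 82 → 52.

52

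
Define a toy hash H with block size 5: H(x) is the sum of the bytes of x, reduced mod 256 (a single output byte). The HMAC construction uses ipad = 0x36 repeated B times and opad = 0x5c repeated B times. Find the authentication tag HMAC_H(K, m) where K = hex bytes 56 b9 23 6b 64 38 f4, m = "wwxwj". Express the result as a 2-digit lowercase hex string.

Key hex bytes 56 b9 23 6b 64 38 f4 is 7 bytes > B = 5, so hash it first: H(key) = 2d, then zero-pad to 5 bytes: K' = 2d 00 00 00 00.
K' ⊕ ipad = 1b 36 36 36 36.  K' ⊕ opad = 71 5c 5c 5c 5c.
Inner input = (K'⊕ipad) ∥ m = 1b 36 36 36 36 ∥ 77 77 78 77 6a.
Inner hash: sum = 27+54+54+54+54+119+119+120+119+106 = 826; mod 256 = 58 → 3a.
Outer input = (K'⊕opad) ∥ inner = 71 5c 5c 5c 5c ∥ 3a.
Outer hash (tag): sum = 113+92+92+92+92+58 = 539; mod 256 = 27 → 1b.

1b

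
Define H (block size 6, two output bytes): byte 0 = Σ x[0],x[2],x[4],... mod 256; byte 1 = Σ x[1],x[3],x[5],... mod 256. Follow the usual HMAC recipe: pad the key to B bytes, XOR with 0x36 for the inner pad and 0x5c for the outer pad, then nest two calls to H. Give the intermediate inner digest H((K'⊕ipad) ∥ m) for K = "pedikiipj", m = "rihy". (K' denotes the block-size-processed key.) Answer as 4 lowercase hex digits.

Key "pedikiipj" = 70 65 64 69 6b 69 69 70 6a is 9 bytes > B = 6, so hash it first: H(key) = 12 a7, then zero-pad to 6 bytes: K' = 12 a7 00 00 00 00.
K' ⊕ ipad = 24 91 36 36 36 36.
Inner input = 24 91 36 36 36 36 ∥ 72 69 68 79.
Inner hash: even-index sum = 362 mod 256 = 106; odd-index sum = 479 mod 256 = 223 → 6a df.

6adf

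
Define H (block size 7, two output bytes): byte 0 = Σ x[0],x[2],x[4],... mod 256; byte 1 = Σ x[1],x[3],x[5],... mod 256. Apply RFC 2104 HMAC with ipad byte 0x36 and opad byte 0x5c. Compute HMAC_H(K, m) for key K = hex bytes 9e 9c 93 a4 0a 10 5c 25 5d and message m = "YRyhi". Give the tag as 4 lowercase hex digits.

a6ff

Key hex bytes 9e 9c 93 a4 0a 10 5c 25 5d is 9 bytes > B = 7, so hash it first: H(key) = f4 75, then zero-pad to 7 bytes: K' = f4 75 00 00 00 00 00.
K' ⊕ ipad = c2 43 36 36 36 36 36.  K' ⊕ opad = a8 29 5c 5c 5c 5c 5c.
Inner input = (K'⊕ipad) ∥ m = c2 43 36 36 36 36 36 ∥ 59 52 79 68 69.
Inner hash: even-index sum = 542 mod 256 = 30; odd-index sum = 490 mod 256 = 234 → 1e ea.
Outer input = (K'⊕opad) ∥ inner = a8 29 5c 5c 5c 5c 5c ∥ 1e ea.
Outer hash (tag): even-index sum = 678 mod 256 = 166; odd-index sum = 255 mod 256 = 255 → a6 ff.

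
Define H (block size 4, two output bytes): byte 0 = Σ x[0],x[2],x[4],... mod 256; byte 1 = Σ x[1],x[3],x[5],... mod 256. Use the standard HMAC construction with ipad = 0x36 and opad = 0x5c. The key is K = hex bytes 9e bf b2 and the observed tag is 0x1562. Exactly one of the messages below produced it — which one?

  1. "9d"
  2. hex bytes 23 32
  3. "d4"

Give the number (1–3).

Key hex bytes 9e bf b2 is 3 bytes ≤ B = 4; zero-pad to 4 bytes: K' = 9e bf b2 00.
K' ⊕ ipad = a8 89 84 36; K' ⊕ opad = c2 e3 ee 5c.
m1: inner = H(a8 89 84 36 39 64) = 65 23; tag = H(c2 e3 ee 5c 65 23) = 1562 ← matches
m2: inner = H(a8 89 84 36 23 32) = 4f f1; tag = H(c2 e3 ee 5c 4f f1) = ff30
m3: inner = H(a8 89 84 36 64 34) = 90 f3; tag = H(c2 e3 ee 5c 90 f3) = 4032

1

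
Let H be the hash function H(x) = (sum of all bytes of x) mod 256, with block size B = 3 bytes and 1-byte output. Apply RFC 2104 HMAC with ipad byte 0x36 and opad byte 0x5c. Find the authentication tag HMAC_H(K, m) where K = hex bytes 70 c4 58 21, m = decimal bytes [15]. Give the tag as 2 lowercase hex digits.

bf

Key hex bytes 70 c4 58 21 is 4 bytes > B = 3, so hash it first: H(key) = ad, then zero-pad to 3 bytes: K' = ad 00 00.
K' ⊕ ipad = 9b 36 36.  K' ⊕ opad = f1 5c 5c.
Inner input = (K'⊕ipad) ∥ m = 9b 36 36 ∥ 0f.
Inner hash: sum = 155+54+54+15 = 278; mod 256 = 22 → 16.
Outer input = (K'⊕opad) ∥ inner = f1 5c 5c ∥ 16.
Outer hash (tag): sum = 241+92+92+22 = 447; mod 256 = 191 → bf.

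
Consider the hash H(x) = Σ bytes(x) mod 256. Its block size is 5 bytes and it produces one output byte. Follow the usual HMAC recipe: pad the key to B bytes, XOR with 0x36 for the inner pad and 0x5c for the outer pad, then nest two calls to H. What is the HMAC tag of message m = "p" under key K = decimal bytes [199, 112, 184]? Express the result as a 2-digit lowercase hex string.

Key decimal bytes [199, 112, 184] = c7 70 b8 is 3 bytes ≤ B = 5; zero-pad to 5 bytes: K' = c7 70 b8 00 00.
K' ⊕ ipad = f1 46 8e 36 36.  K' ⊕ opad = 9b 2c e4 5c 5c.
Inner input = (K'⊕ipad) ∥ m = f1 46 8e 36 36 ∥ 70.
Inner hash: sum = 241+70+142+54+54+112 = 673; mod 256 = 161 → a1.
Outer input = (K'⊕opad) ∥ inner = 9b 2c e4 5c 5c ∥ a1.
Outer hash (tag): sum = 155+44+228+92+92+161 = 772; mod 256 = 4 → 04.

04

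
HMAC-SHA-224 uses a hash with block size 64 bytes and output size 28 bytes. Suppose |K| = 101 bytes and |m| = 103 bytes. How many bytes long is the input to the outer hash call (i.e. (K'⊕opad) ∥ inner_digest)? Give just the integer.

92

Key is 101 > 64 bytes, so it is hashed to 28 bytes then zero-padded to 64: |K'| = 64.
Outer input = (K'⊕opad) ∥ H(inner) → 64 + 28 = 92 bytes.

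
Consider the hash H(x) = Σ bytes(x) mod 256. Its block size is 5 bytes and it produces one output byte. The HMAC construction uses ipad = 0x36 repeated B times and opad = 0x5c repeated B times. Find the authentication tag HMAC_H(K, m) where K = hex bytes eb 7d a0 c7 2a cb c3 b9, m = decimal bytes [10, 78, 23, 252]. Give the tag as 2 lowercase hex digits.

Key hex bytes eb 7d a0 c7 2a cb c3 b9 is 8 bytes > B = 5, so hash it first: H(key) = 40, then zero-pad to 5 bytes: K' = 40 00 00 00 00.
K' ⊕ ipad = 76 36 36 36 36.  K' ⊕ opad = 1c 5c 5c 5c 5c.
Inner input = (K'⊕ipad) ∥ m = 76 36 36 36 36 ∥ 0a 4e 17 fc.
Inner hash: sum = 118+54+54+54+54+10+78+23+252 = 697; mod 256 = 185 → b9.
Outer input = (K'⊕opad) ∥ inner = 1c 5c 5c 5c 5c ∥ b9.
Outer hash (tag): sum = 28+92+92+92+92+185 = 581; mod 256 = 69 → 45.

45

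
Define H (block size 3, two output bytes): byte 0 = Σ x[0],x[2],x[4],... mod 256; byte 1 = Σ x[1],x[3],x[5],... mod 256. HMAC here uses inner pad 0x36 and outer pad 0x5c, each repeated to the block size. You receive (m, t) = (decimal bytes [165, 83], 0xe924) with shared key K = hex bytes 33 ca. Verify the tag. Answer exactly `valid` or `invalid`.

invalid

Key hex bytes 33 ca is 2 bytes ≤ B = 3; zero-pad to 3 bytes: K' = 33 ca 00.
K' ⊕ ipad = 05 fc 36; K' ⊕ opad = 6f 96 5c.
Inner hash: even-index sum = 142 mod 256 = 142; odd-index sum = 417 mod 256 = 161 → 8e a1.
Outer hash (recomputed tag): even-index sum = 364 mod 256 = 108; odd-index sum = 292 mod 256 = 36 → 6c 24.
Recomputed tag = 6c24; claimed = e924 → mismatch.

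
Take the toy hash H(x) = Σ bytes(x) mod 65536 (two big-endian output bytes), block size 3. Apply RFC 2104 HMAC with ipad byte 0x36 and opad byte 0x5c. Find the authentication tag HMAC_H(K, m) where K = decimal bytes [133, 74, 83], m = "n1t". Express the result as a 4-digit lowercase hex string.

Key decimal bytes [133, 74, 83] = 85 4a 53 is exactly B = 3 bytes: K' = 85 4a 53.
K' ⊕ ipad = b3 7c 65.  K' ⊕ opad = d9 16 0f.
Inner input = (K'⊕ipad) ∥ m = b3 7c 65 ∥ 6e 31 74.
Inner hash: sum = 179+124+101+110+49+116 = 679 → 02 a7.
Outer input = (K'⊕opad) ∥ inner = d9 16 0f ∥ 02 a7.
Outer hash (tag): sum = 217+22+15+2+167 = 423 → 01 a7.

01a7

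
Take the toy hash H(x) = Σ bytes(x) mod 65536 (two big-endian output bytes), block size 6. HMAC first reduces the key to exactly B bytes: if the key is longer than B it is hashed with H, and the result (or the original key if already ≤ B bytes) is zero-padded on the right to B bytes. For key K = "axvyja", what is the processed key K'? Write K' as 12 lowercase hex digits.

Key "axvyja" = 61 78 76 79 6a 61 is exactly B = 6 bytes: K' = 61 78 76 79 6a 61.

617876796a61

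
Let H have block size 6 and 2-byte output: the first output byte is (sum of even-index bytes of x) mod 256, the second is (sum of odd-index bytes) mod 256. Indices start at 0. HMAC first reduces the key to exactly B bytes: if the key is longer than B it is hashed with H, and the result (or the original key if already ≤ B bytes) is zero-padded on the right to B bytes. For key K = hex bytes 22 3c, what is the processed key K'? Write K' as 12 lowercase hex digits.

Key hex bytes 22 3c is 2 bytes ≤ B = 6; zero-pad to 6 bytes: K' = 22 3c 00 00 00 00.

223c00000000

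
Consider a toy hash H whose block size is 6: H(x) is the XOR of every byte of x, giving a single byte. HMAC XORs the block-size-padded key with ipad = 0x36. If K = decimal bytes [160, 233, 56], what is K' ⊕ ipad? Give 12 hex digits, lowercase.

Key decimal bytes [160, 233, 56] = a0 e9 38 is 3 bytes ≤ B = 6; zero-pad to 6 bytes: K' = a0 e9 38 00 00 00.
XOR each byte with 0x36: a0⊕36=96, e9⊕36=df, 38⊕36=0e, 00⊕36=36, 00⊕36=36, 00⊕36=36.

96df0e363636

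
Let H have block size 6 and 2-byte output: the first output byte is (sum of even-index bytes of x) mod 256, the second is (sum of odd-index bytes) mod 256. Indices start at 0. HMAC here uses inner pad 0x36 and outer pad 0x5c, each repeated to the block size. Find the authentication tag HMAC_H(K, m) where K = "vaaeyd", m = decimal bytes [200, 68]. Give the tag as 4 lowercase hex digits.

Key "vaaeyd" = 76 61 61 65 79 64 is exactly B = 6 bytes: K' = 76 61 61 65 79 64.
K' ⊕ ipad = 40 57 57 53 4f 52.  K' ⊕ opad = 2a 3d 3d 39 25 38.
Inner input = (K'⊕ipad) ∥ m = 40 57 57 53 4f 52 ∥ c8 44.
Inner hash: even-index sum = 430 mod 256 = 174; odd-index sum = 320 mod 256 = 64 → ae 40.
Outer input = (K'⊕opad) ∥ inner = 2a 3d 3d 39 25 38 ∥ ae 40.
Outer hash (tag): even-index sum = 314 mod 256 = 58; odd-index sum = 238 mod 256 = 238 → 3a ee.

3aee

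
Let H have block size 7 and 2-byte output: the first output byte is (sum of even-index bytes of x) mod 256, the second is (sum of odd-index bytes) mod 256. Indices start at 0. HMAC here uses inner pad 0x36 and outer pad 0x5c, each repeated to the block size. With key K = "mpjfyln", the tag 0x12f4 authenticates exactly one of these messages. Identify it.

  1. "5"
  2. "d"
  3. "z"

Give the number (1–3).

Key "mpjfyln" = 6d 70 6a 66 79 6c 6e is exactly B = 7 bytes: K' = 6d 70 6a 66 79 6c 6e.
K' ⊕ ipad = 5b 46 5c 50 4f 5a 58; K' ⊕ opad = 31 2c 36 3a 25 30 32.
m1: inner = H(5b 46 5c 50 4f 5a 58 35) = 5e 25; tag = H(31 2c 36 3a 25 30 32 5e 25) = e3f4
m2: inner = H(5b 46 5c 50 4f 5a 58 64) = 5e 54; tag = H(31 2c 36 3a 25 30 32 5e 54) = 12f4 ← matches
m3: inner = H(5b 46 5c 50 4f 5a 58 7a) = 5e 6a; tag = H(31 2c 36 3a 25 30 32 5e 6a) = 28f4

2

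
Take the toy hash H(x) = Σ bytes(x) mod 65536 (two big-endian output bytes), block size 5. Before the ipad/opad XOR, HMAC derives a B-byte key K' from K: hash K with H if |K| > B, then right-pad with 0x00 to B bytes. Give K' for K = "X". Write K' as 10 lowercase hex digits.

Key "X" = 58 is 1 byte ≤ B = 5; zero-pad to 5 bytes: K' = 58 00 00 00 00.

5800000000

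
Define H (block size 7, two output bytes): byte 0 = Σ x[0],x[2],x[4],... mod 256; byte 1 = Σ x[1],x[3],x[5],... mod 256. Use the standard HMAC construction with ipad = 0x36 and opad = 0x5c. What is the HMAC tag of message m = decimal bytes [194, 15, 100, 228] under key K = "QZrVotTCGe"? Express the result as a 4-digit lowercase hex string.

31d8

Key "QZrVotTCGe" = 51 5a 72 56 6f 74 54 43 47 65 is 10 bytes > B = 7, so hash it first: H(key) = cd cc, then zero-pad to 7 bytes: K' = cd cc 00 00 00 00 00.
K' ⊕ ipad = fb fa 36 36 36 36 36.  K' ⊕ opad = 91 90 5c 5c 5c 5c 5c.
Inner input = (K'⊕ipad) ∥ m = fb fa 36 36 36 36 36 ∥ c2 0f 64 e4.
Inner hash: even-index sum = 656 mod 256 = 144; odd-index sum = 652 mod 256 = 140 → 90 8c.
Outer input = (K'⊕opad) ∥ inner = 91 90 5c 5c 5c 5c 5c ∥ 90 8c.
Outer hash (tag): even-index sum = 561 mod 256 = 49; odd-index sum = 472 mod 256 = 216 → 31 d8.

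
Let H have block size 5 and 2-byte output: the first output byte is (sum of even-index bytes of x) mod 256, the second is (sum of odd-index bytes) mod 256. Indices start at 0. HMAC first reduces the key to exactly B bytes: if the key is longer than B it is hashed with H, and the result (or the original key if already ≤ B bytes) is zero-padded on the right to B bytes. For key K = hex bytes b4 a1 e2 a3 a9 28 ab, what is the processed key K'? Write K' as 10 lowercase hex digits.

ea6c000000

|K| = 7 > B = 5, so first hash the key.
H(K): even-index sum = 746 mod 256 = 234; odd-index sum = 364 mod 256 = 108 → ea 6c.
Zero-pad H(K) = ea 6c to 5 bytes: K' = ea 6c 00 00 00.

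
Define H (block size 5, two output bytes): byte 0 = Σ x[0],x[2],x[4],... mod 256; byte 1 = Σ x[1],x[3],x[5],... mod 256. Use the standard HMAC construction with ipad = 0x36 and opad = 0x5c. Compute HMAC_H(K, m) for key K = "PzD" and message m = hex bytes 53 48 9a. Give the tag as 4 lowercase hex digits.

Key "PzD" = 50 7a 44 is 3 bytes ≤ B = 5; zero-pad to 5 bytes: K' = 50 7a 44 00 00.
K' ⊕ ipad = 66 4c 72 36 36.  K' ⊕ opad = 0c 26 18 5c 5c.
Inner input = (K'⊕ipad) ∥ m = 66 4c 72 36 36 ∥ 53 48 9a.
Inner hash: even-index sum = 342 mod 256 = 86; odd-index sum = 367 mod 256 = 111 → 56 6f.
Outer input = (K'⊕opad) ∥ inner = 0c 26 18 5c 5c ∥ 56 6f.
Outer hash (tag): even-index sum = 239 mod 256 = 239; odd-index sum = 216 mod 256 = 216 → ef d8.

efd8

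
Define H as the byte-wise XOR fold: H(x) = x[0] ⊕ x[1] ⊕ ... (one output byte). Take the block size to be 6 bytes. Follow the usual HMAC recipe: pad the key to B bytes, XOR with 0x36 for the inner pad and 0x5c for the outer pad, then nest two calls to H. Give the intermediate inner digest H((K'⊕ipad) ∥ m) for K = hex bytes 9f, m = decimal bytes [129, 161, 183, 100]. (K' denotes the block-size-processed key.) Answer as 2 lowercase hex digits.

Key hex bytes 9f is 1 byte ≤ B = 6; zero-pad to 6 bytes: K' = 9f 00 00 00 00 00.
K' ⊕ ipad = a9 36 36 36 36 36.
Inner input = a9 36 36 36 36 36 ∥ 81 a1 b7 64.
Inner hash: XOR a9⊕36⊕36⊕36⊕36⊕36⊕81⊕a1⊕b7⊕64 = 6c.

6c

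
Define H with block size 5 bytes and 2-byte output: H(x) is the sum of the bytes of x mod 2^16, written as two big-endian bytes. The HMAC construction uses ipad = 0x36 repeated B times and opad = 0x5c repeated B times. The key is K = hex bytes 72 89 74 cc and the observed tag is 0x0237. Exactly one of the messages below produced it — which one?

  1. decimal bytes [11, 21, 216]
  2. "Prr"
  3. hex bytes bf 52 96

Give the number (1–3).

3

Key hex bytes 72 89 74 cc is 4 bytes ≤ B = 5; zero-pad to 5 bytes: K' = 72 89 74 cc 00.
K' ⊕ ipad = 44 bf 42 fa 36; K' ⊕ opad = 2e d5 28 90 5c.
m1: inner = H(44 bf 42 fa 36 0b 15 d8) = 03 6d; tag = H(2e d5 28 90 5c 03 6d) = 0287
m2: inner = H(44 bf 42 fa 36 50 72 72) = 03 a9; tag = H(2e d5 28 90 5c 03 a9) = 02c3
m3: inner = H(44 bf 42 fa 36 bf 52 96) = 04 1c; tag = H(2e d5 28 90 5c 04 1c) = 0237 ← matches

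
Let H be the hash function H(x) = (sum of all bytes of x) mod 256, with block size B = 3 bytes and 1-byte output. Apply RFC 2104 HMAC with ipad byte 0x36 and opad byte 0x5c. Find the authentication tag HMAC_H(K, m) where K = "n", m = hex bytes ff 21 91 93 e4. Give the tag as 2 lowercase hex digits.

Key "n" = 6e is 1 byte ≤ B = 3; zero-pad to 3 bytes: K' = 6e 00 00.
K' ⊕ ipad = 58 36 36.  K' ⊕ opad = 32 5c 5c.
Inner input = (K'⊕ipad) ∥ m = 58 36 36 ∥ ff 21 91 93 e4.
Inner hash: sum = 88+54+54+255+33+145+147+228 = 1004; mod 256 = 236 → ec.
Outer input = (K'⊕opad) ∥ inner = 32 5c 5c ∥ ec.
Outer hash (tag): sum = 50+92+92+236 = 470; mod 256 = 214 → d6.

d6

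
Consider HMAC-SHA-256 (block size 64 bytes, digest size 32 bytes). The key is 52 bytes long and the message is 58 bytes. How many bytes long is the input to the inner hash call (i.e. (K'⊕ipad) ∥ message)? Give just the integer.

Key is 52 ≤ 64 bytes, zero-padded: |K'| = 64.
Inner input = (K'⊕ipad) ∥ m → 64 + 58 = 122 bytes.

122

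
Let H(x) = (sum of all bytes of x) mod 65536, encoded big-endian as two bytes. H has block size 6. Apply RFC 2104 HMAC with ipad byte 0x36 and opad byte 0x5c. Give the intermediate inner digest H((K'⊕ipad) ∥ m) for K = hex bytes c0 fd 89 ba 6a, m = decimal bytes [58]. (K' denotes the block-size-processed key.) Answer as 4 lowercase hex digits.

03d8

Key hex bytes c0 fd 89 ba 6a is 5 bytes ≤ B = 6; zero-pad to 6 bytes: K' = c0 fd 89 ba 6a 00.
K' ⊕ ipad = f6 cb bf 8c 5c 36.
Inner input = f6 cb bf 8c 5c 36 ∥ 3a.
Inner hash: sum = 246+203+191+140+92+54+58 = 984 → 03 d8.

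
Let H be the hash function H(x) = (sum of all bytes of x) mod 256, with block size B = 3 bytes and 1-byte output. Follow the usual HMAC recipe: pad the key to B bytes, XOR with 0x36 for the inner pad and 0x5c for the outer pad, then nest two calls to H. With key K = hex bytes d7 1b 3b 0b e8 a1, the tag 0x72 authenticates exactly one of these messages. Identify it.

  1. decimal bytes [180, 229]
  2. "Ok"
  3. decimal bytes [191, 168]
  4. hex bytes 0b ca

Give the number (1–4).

Key hex bytes d7 1b 3b 0b e8 a1 is 6 bytes > B = 3, so hash it first: H(key) = c1, then zero-pad to 3 bytes: K' = c1 00 00.
K' ⊕ ipad = f7 36 36; K' ⊕ opad = 9d 5c 5c.
m1: inner = H(f7 36 36 b4 e5) = fc; tag = H(9d 5c 5c fc) = 51
m2: inner = H(f7 36 36 4f 6b) = 1d; tag = H(9d 5c 5c 1d) = 72 ← matches
m3: inner = H(f7 36 36 bf a8) = ca; tag = H(9d 5c 5c ca) = 1f
m4: inner = H(f7 36 36 0b ca) = 38; tag = H(9d 5c 5c 38) = 8d

2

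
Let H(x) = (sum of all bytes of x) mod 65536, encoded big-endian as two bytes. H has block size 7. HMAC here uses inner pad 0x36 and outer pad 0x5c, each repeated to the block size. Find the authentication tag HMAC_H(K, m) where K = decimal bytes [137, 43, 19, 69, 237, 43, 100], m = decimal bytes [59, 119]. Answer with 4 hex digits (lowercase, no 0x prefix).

Key decimal bytes [137, 43, 19, 69, 237, 43, 100] = 89 2b 13 45 ed 2b 64 is exactly B = 7 bytes: K' = 89 2b 13 45 ed 2b 64.
K' ⊕ ipad = bf 1d 25 73 db 1d 52.  K' ⊕ opad = d5 77 4f 19 b1 77 38.
Inner input = (K'⊕ipad) ∥ m = bf 1d 25 73 db 1d 52 ∥ 3b 77.
Inner hash: sum = 191+29+37+115+219+29+82+59+119 = 880 → 03 70.
Outer input = (K'⊕opad) ∥ inner = d5 77 4f 19 b1 77 38 ∥ 03 70.
Outer hash (tag): sum = 213+119+79+25+177+119+56+3+112 = 903 → 03 87.

0387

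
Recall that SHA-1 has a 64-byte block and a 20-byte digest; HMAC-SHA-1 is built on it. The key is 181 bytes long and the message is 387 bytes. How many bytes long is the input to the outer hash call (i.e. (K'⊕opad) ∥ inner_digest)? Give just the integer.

84

Key is 181 > 64 bytes, so it is hashed to 20 bytes then zero-padded to 64: |K'| = 64.
Outer input = (K'⊕opad) ∥ H(inner) → 64 + 20 = 84 bytes.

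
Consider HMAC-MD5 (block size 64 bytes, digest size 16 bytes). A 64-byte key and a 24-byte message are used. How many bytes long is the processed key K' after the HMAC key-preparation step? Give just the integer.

Key is 64 ≤ 64 bytes, zero-padded: |K'| = 64.

64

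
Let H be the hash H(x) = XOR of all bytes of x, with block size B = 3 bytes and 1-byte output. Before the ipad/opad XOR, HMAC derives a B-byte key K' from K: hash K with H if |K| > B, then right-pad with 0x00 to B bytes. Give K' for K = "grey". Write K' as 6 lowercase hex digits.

|K| = 4 > B = 3, so first hash the key.
H(K): XOR 67⊕72⊕65⊕79 = 09.
Zero-pad H(K) = 09 to 3 bytes: K' = 09 00 00.

090000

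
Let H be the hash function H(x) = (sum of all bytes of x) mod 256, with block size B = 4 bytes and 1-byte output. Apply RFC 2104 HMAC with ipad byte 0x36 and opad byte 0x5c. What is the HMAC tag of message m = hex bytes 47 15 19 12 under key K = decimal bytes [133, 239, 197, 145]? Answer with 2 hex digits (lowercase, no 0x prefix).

9f

Key decimal bytes [133, 239, 197, 145] = 85 ef c5 91 is exactly B = 4 bytes: K' = 85 ef c5 91.
K' ⊕ ipad = b3 d9 f3 a7.  K' ⊕ opad = d9 b3 99 cd.
Inner input = (K'⊕ipad) ∥ m = b3 d9 f3 a7 ∥ 47 15 19 12.
Inner hash: sum = 179+217+243+167+71+21+25+18 = 941; mod 256 = 173 → ad.
Outer input = (K'⊕opad) ∥ inner = d9 b3 99 cd ∥ ad.
Outer hash (tag): sum = 217+179+153+205+173 = 927; mod 256 = 159 → 9f.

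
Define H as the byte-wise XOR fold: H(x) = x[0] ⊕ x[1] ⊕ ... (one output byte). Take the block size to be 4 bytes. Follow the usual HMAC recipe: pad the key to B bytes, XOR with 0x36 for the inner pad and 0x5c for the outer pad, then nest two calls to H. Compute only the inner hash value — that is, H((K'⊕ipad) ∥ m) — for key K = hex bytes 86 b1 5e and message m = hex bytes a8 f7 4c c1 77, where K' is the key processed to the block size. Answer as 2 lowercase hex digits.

Key hex bytes 86 b1 5e is 3 bytes ≤ B = 4; zero-pad to 4 bytes: K' = 86 b1 5e 00.
K' ⊕ ipad = b0 87 68 36.
Inner input = b0 87 68 36 ∥ a8 f7 4c c1 77.
Inner hash: XOR b0⊕87⊕68⊕36⊕a8⊕f7⊕4c⊕c1⊕77 = cc.

cc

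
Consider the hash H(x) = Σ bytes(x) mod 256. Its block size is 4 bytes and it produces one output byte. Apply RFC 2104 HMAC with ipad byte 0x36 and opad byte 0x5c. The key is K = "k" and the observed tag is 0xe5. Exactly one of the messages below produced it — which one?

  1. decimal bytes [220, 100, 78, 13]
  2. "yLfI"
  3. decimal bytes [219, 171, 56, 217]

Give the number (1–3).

Key "k" = 6b is 1 byte ≤ B = 4; zero-pad to 4 bytes: K' = 6b 00 00 00.
K' ⊕ ipad = 5d 36 36 36; K' ⊕ opad = 37 5c 5c 5c.
m1: inner = H(5d 36 36 36 dc 64 4e 0d) = 9a; tag = H(37 5c 5c 5c 9a) = e5 ← matches
m2: inner = H(5d 36 36 36 79 4c 66 49) = 73; tag = H(37 5c 5c 5c 73) = be
m3: inner = H(5d 36 36 36 db ab 38 d9) = 96; tag = H(37 5c 5c 5c 96) = e1

1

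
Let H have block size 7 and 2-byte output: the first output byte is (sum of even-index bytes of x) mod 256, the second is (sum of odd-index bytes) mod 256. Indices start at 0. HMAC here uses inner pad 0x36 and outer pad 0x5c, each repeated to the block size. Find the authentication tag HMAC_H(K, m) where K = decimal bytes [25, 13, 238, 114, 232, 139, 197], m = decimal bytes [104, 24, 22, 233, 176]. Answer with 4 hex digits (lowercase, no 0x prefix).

Key decimal bytes [25, 13, 238, 114, 232, 139, 197] = 19 0d ee 72 e8 8b c5 is exactly B = 7 bytes: K' = 19 0d ee 72 e8 8b c5.
K' ⊕ ipad = 2f 3b d8 44 de bd f3.  K' ⊕ opad = 45 51 b2 2e b4 d7 99.
Inner input = (K'⊕ipad) ∥ m = 2f 3b d8 44 de bd f3 ∥ 68 18 16 e9 b0.
Inner hash: even-index sum = 985 mod 256 = 217; odd-index sum = 618 mod 256 = 106 → d9 6a.
Outer input = (K'⊕opad) ∥ inner = 45 51 b2 2e b4 d7 99 ∥ d9 6a.
Outer hash (tag): even-index sum = 686 mod 256 = 174; odd-index sum = 559 mod 256 = 47 → ae 2f.

ae2f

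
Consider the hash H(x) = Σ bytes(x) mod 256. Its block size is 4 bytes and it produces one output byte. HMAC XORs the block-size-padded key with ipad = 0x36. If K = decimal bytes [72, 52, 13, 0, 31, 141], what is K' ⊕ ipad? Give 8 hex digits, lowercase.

03363636

Key decimal bytes [72, 52, 13, 0, 31, 141] = 48 34 0d 00 1f 8d is 6 bytes > B = 4, so hash it first: H(key) = 35, then zero-pad to 4 bytes: K' = 35 00 00 00.
XOR each byte with 0x36: 35⊕36=03, 00⊕36=36, 00⊕36=36, 00⊕36=36.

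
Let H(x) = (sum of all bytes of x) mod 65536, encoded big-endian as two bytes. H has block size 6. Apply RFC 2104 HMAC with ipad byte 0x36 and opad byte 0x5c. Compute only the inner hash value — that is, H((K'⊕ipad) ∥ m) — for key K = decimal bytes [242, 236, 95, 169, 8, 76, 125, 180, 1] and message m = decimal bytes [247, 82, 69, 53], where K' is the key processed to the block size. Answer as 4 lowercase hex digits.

Key decimal bytes [242, 236, 95, 169, 8, 76, 125, 180, 1] = f2 ec 5f a9 08 4c 7d b4 01 is 9 bytes > B = 6, so hash it first: H(key) = 04 6c, then zero-pad to 6 bytes: K' = 04 6c 00 00 00 00.
K' ⊕ ipad = 32 5a 36 36 36 36.
Inner input = 32 5a 36 36 36 36 ∥ f7 52 45 35.
Inner hash: sum = 50+90+54+54+54+54+247+82+69+53 = 807 → 03 27.

0327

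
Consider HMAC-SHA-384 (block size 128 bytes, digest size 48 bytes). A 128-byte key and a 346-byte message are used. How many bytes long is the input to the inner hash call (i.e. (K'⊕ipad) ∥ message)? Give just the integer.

474

Key is 128 ≤ 128 bytes, zero-padded: |K'| = 128.
Inner input = (K'⊕ipad) ∥ m → 128 + 346 = 474 bytes.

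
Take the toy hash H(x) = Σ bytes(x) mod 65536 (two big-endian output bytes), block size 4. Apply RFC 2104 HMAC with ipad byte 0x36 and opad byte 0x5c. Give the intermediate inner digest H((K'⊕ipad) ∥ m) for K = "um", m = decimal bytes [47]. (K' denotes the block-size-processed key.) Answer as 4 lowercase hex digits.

0139

Key "um" = 75 6d is 2 bytes ≤ B = 4; zero-pad to 4 bytes: K' = 75 6d 00 00.
K' ⊕ ipad = 43 5b 36 36.
Inner input = 43 5b 36 36 ∥ 2f.
Inner hash: sum = 67+91+54+54+47 = 313 → 01 39.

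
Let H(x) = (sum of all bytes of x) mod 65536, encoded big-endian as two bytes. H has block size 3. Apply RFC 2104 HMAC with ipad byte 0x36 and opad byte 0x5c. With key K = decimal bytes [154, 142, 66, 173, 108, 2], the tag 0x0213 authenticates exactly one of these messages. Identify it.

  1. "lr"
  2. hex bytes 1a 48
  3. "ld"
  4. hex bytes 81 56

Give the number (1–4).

Key decimal bytes [154, 142, 66, 173, 108, 2] = 9a 8e 42 ad 6c 02 is 6 bytes > B = 3, so hash it first: H(key) = 02 85, then zero-pad to 3 bytes: K' = 02 85 00.
K' ⊕ ipad = 34 b3 36; K' ⊕ opad = 5e d9 5c.
m1: inner = H(34 b3 36 6c 72) = 01 fb; tag = H(5e d9 5c 01 fb) = 028f
m2: inner = H(34 b3 36 1a 48) = 01 7f; tag = H(5e d9 5c 01 7f) = 0213 ← matches
m3: inner = H(34 b3 36 6c 64) = 01 ed; tag = H(5e d9 5c 01 ed) = 0281
m4: inner = H(34 b3 36 81 56) = 01 f4; tag = H(5e d9 5c 01 f4) = 0288

2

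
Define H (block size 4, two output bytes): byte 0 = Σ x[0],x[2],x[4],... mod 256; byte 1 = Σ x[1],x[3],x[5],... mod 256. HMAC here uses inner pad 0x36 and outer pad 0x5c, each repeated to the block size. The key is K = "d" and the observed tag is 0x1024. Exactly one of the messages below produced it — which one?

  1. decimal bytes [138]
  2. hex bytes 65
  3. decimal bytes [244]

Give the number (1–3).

Key "d" = 64 is 1 byte ≤ B = 4; zero-pad to 4 bytes: K' = 64 00 00 00.
K' ⊕ ipad = 52 36 36 36; K' ⊕ opad = 38 5c 5c 5c.
m1: inner = H(52 36 36 36 8a) = 12 6c; tag = H(38 5c 5c 5c 12 6c) = a624
m2: inner = H(52 36 36 36 65) = ed 6c; tag = H(38 5c 5c 5c ed 6c) = 8124
m3: inner = H(52 36 36 36 f4) = 7c 6c; tag = H(38 5c 5c 5c 7c 6c) = 1024 ← matches

3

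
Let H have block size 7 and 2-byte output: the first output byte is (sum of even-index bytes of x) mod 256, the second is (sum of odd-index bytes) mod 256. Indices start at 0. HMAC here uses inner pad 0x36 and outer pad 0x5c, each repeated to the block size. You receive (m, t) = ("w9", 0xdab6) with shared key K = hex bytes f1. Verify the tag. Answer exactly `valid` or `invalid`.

Key hex bytes f1 is 1 byte ≤ B = 7; zero-pad to 7 bytes: K' = f1 00 00 00 00 00 00.
K' ⊕ ipad = c7 36 36 36 36 36 36; K' ⊕ opad = ad 5c 5c 5c 5c 5c 5c.
Inner hash: even-index sum = 418 mod 256 = 162; odd-index sum = 281 mod 256 = 25 → a2 19.
Outer hash (recomputed tag): even-index sum = 474 mod 256 = 218; odd-index sum = 438 mod 256 = 182 → da b6.
Recomputed tag = dab6; claimed = dab6 → match.

valid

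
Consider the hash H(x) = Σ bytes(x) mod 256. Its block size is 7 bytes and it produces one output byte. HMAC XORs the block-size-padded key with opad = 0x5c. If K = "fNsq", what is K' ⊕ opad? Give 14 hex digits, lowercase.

3a122f2d5c5c5c

Key "fNsq" = 66 4e 73 71 is 4 bytes ≤ B = 7; zero-pad to 7 bytes: K' = 66 4e 73 71 00 00 00.
XOR each byte with 0x5c: 66⊕5c=3a, 4e⊕5c=12, 73⊕5c=2f, 71⊕5c=2d, 00⊕5c=5c, 00⊕5c=5c, 00⊕5c=5c.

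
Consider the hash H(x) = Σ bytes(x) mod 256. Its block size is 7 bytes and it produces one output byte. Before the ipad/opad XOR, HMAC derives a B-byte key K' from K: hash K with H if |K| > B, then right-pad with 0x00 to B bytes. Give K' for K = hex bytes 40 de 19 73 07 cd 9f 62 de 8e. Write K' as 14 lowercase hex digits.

eb000000000000

|K| = 10 > B = 7, so first hash the key.
H(K): sum = 64+222+25+115+7+205+159+98+222+142 = 1259; mod 256 = 235 → eb.
Zero-pad H(K) = eb to 7 bytes: K' = eb 00 00 00 00 00 00.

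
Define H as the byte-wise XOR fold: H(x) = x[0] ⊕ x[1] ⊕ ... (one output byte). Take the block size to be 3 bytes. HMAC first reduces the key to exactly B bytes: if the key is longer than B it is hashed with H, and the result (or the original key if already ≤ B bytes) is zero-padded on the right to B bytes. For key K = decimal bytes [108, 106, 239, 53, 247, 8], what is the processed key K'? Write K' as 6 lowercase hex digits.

230000

|K| = 6 > B = 3, so first hash the key.
H(K): XOR 6c⊕6a⊕ef⊕35⊕f7⊕08 = 23.
Zero-pad H(K) = 23 to 3 bytes: K' = 23 00 00.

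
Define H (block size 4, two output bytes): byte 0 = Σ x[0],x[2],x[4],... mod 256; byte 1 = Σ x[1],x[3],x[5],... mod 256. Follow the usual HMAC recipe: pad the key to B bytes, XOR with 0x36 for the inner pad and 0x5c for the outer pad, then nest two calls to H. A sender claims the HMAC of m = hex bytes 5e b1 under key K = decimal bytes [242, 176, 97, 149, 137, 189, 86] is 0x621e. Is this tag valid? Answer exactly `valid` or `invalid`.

Key decimal bytes [242, 176, 97, 149, 137, 189, 86] = f2 b0 61 95 89 bd 56 is 7 bytes > B = 4, so hash it first: H(key) = 32 02, then zero-pad to 4 bytes: K' = 32 02 00 00.
K' ⊕ ipad = 04 34 36 36; K' ⊕ opad = 6e 5e 5c 5c.
Inner hash: even-index sum = 152 mod 256 = 152; odd-index sum = 283 mod 256 = 27 → 98 1b.
Outer hash (recomputed tag): even-index sum = 354 mod 256 = 98; odd-index sum = 213 mod 256 = 213 → 62 d5.
Recomputed tag = 62d5; claimed = 621e → mismatch.

invalid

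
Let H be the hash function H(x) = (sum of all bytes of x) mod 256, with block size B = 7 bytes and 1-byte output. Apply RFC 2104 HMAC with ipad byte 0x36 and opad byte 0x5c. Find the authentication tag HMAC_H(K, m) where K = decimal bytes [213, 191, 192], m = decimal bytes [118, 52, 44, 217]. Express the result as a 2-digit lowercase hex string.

Key decimal bytes [213, 191, 192] = d5 bf c0 is 3 bytes ≤ B = 7; zero-pad to 7 bytes: K' = d5 bf c0 00 00 00 00.
K' ⊕ ipad = e3 89 f6 36 36 36 36.  K' ⊕ opad = 89 e3 9c 5c 5c 5c 5c.
Inner input = (K'⊕ipad) ∥ m = e3 89 f6 36 36 36 36 ∥ 76 34 2c d9.
Inner hash: sum = 227+137+246+54+54+54+54+118+52+44+217 = 1257; mod 256 = 233 → e9.
Outer input = (K'⊕opad) ∥ inner = 89 e3 9c 5c 5c 5c 5c ∥ e9.
Outer hash (tag): sum = 137+227+156+92+92+92+92+233 = 1121; mod 256 = 97 → 61.

61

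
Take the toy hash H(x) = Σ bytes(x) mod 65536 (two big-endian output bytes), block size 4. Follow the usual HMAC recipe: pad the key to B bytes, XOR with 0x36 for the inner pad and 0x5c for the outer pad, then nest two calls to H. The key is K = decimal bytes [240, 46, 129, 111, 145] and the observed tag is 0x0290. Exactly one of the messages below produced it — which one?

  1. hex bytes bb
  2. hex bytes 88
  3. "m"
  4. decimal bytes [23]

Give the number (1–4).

Key decimal bytes [240, 46, 129, 111, 145] = f0 2e 81 6f 91 is 5 bytes > B = 4, so hash it first: H(key) = 02 9f, then zero-pad to 4 bytes: K' = 02 9f 00 00.
K' ⊕ ipad = 34 a9 36 36; K' ⊕ opad = 5e c3 5c 5c.
m1: inner = H(34 a9 36 36 bb) = 02 04; tag = H(5e c3 5c 5c 02 04) = 01df
m2: inner = H(34 a9 36 36 88) = 01 d1; tag = H(5e c3 5c 5c 01 d1) = 02ab
m3: inner = H(34 a9 36 36 6d) = 01 b6; tag = H(5e c3 5c 5c 01 b6) = 0290 ← matches
m4: inner = H(34 a9 36 36 17) = 01 60; tag = H(5e c3 5c 5c 01 60) = 023a

3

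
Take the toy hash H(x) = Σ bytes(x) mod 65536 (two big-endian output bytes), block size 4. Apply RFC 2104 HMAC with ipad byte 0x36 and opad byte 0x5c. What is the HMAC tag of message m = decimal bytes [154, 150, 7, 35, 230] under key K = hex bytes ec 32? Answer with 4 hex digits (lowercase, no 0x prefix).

Key hex bytes ec 32 is 2 bytes ≤ B = 4; zero-pad to 4 bytes: K' = ec 32 00 00.
K' ⊕ ipad = da 04 36 36.  K' ⊕ opad = b0 6e 5c 5c.
Inner input = (K'⊕ipad) ∥ m = da 04 36 36 ∥ 9a 96 07 23 e6.
Inner hash: sum = 218+4+54+54+154+150+7+35+230 = 906 → 03 8a.
Outer input = (K'⊕opad) ∥ inner = b0 6e 5c 5c ∥ 03 8a.
Outer hash (tag): sum = 176+110+92+92+3+138 = 611 → 02 63.

0263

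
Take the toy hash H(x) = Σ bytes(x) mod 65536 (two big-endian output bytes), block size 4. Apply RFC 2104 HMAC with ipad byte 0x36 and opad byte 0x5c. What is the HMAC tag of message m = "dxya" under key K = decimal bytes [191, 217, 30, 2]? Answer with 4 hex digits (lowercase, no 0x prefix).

Key decimal bytes [191, 217, 30, 2] = bf d9 1e 02 is exactly B = 4 bytes: K' = bf d9 1e 02.
K' ⊕ ipad = 89 ef 28 34.  K' ⊕ opad = e3 85 42 5e.
Inner input = (K'⊕ipad) ∥ m = 89 ef 28 34 ∥ 64 78 79 61.
Inner hash: sum = 137+239+40+52+100+120+121+97 = 906 → 03 8a.
Outer input = (K'⊕opad) ∥ inner = e3 85 42 5e ∥ 03 8a.
Outer hash (tag): sum = 227+133+66+94+3+138 = 661 → 02 95.

0295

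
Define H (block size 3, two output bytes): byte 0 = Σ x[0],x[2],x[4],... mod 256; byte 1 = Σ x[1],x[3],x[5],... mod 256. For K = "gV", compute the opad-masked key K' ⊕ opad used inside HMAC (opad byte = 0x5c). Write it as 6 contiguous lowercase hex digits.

3b0a5c

Key "gV" = 67 56 is 2 bytes ≤ B = 3; zero-pad to 3 bytes: K' = 67 56 00.
XOR each byte with 0x5c: 67⊕5c=3b, 56⊕5c=0a, 00⊕5c=5c.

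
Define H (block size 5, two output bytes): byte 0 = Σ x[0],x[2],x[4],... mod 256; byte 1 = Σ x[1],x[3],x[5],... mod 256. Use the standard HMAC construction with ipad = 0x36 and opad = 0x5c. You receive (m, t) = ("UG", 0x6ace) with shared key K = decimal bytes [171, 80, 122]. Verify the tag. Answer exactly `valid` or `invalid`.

Key decimal bytes [171, 80, 122] = ab 50 7a is 3 bytes ≤ B = 5; zero-pad to 5 bytes: K' = ab 50 7a 00 00.
K' ⊕ ipad = 9d 66 4c 36 36; K' ⊕ opad = f7 0c 26 5c 5c.
Inner hash: even-index sum = 358 mod 256 = 102; odd-index sum = 241 mod 256 = 241 → 66 f1.
Outer hash (recomputed tag): even-index sum = 618 mod 256 = 106; odd-index sum = 206 mod 256 = 206 → 6a ce.
Recomputed tag = 6ace; claimed = 6ace → match.

valid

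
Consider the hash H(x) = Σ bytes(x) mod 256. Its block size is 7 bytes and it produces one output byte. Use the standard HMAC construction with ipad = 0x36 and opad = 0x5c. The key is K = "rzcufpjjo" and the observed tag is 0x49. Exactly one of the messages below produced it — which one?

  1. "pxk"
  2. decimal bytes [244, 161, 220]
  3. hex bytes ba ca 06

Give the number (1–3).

2

Key "rzcufpjjo" = 72 7a 63 75 66 70 6a 6a 6f is 9 bytes > B = 7, so hash it first: H(key) = dd, then zero-pad to 7 bytes: K' = dd 00 00 00 00 00 00.
K' ⊕ ipad = eb 36 36 36 36 36 36; K' ⊕ opad = 81 5c 5c 5c 5c 5c 5c.
m1: inner = H(eb 36 36 36 36 36 36 70 78 6b) = 82; tag = H(81 5c 5c 5c 5c 5c 5c 82) = 2b
m2: inner = H(eb 36 36 36 36 36 36 f4 a1 dc) = a0; tag = H(81 5c 5c 5c 5c 5c 5c a0) = 49 ← matches
m3: inner = H(eb 36 36 36 36 36 36 ba ca 06) = b9; tag = H(81 5c 5c 5c 5c 5c 5c b9) = 62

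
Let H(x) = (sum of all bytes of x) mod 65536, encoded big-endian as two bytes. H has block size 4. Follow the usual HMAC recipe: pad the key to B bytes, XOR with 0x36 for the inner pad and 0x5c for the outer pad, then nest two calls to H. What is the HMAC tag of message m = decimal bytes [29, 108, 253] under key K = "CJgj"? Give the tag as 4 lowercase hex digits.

Key "CJgj" = 43 4a 67 6a is exactly B = 4 bytes: K' = 43 4a 67 6a.
K' ⊕ ipad = 75 7c 51 5c.  K' ⊕ opad = 1f 16 3b 36.
Inner input = (K'⊕ipad) ∥ m = 75 7c 51 5c ∥ 1d 6c fd.
Inner hash: sum = 117+124+81+92+29+108+253 = 804 → 03 24.
Outer input = (K'⊕opad) ∥ inner = 1f 16 3b 36 ∥ 03 24.
Outer hash (tag): sum = 31+22+59+54+3+36 = 205 → 00 cd.

00cd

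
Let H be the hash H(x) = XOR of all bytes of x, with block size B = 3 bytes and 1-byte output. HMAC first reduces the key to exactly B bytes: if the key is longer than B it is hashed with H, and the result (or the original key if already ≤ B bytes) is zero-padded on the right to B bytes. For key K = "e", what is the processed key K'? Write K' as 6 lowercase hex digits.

Key "e" = 65 is 1 byte ≤ B = 3; zero-pad to 3 bytes: K' = 65 00 00.

650000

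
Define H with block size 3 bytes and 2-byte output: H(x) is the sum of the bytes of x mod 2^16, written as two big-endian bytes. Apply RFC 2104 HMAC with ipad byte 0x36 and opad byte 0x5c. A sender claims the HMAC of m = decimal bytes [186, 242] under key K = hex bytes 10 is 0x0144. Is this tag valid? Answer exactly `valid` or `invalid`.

valid

Key hex bytes 10 is 1 byte ≤ B = 3; zero-pad to 3 bytes: K' = 10 00 00.
K' ⊕ ipad = 26 36 36; K' ⊕ opad = 4c 5c 5c.
Inner hash: sum = 38+54+54+186+242 = 574 → 02 3e.
Outer hash (recomputed tag): sum = 76+92+92+2+62 = 324 → 01 44.
Recomputed tag = 0144; claimed = 0144 → match.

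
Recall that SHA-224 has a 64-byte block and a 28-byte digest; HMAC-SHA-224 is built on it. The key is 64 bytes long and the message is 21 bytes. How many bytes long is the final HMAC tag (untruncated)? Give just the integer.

28

The tag is one SHA-224 digest: 28 bytes.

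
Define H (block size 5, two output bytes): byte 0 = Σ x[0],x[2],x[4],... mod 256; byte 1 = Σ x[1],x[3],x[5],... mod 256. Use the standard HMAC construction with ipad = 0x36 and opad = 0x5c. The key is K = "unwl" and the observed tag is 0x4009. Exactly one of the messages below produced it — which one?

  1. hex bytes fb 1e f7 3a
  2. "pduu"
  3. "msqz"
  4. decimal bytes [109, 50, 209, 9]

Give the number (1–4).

3

Key "unwl" = 75 6e 77 6c is 4 bytes ≤ B = 5; zero-pad to 5 bytes: K' = 75 6e 77 6c 00.
K' ⊕ ipad = 43 58 41 5a 36; K' ⊕ opad = 29 32 2b 30 5c.
m1: inner = H(43 58 41 5a 36 fb 1e f7 3a) = 12 a4; tag = H(29 32 2b 30 5c 12 a4) = 5474
m2: inner = H(43 58 41 5a 36 70 64 75 75) = 93 97; tag = H(29 32 2b 30 5c 93 97) = 47f5
m3: inner = H(43 58 41 5a 36 6d 73 71 7a) = a7 90; tag = H(29 32 2b 30 5c a7 90) = 4009 ← matches
m4: inner = H(43 58 41 5a 36 6d 32 d1 09) = f5 f0; tag = H(29 32 2b 30 5c f5 f0) = a057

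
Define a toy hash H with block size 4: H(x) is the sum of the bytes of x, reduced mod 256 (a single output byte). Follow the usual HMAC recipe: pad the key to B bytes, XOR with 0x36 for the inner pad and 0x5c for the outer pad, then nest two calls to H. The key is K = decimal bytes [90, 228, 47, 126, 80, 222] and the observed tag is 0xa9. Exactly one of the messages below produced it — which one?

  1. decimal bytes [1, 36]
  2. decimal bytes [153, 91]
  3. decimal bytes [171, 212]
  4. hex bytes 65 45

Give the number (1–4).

Key decimal bytes [90, 228, 47, 126, 80, 222] = 5a e4 2f 7e 50 de is 6 bytes > B = 4, so hash it first: H(key) = 19, then zero-pad to 4 bytes: K' = 19 00 00 00.
K' ⊕ ipad = 2f 36 36 36; K' ⊕ opad = 45 5c 5c 5c.
m1: inner = H(2f 36 36 36 01 24) = f6; tag = H(45 5c 5c 5c f6) = 4f
m2: inner = H(2f 36 36 36 99 5b) = c5; tag = H(45 5c 5c 5c c5) = 1e
m3: inner = H(2f 36 36 36 ab d4) = 50; tag = H(45 5c 5c 5c 50) = a9 ← matches
m4: inner = H(2f 36 36 36 65 45) = 7b; tag = H(45 5c 5c 5c 7b) = d4

3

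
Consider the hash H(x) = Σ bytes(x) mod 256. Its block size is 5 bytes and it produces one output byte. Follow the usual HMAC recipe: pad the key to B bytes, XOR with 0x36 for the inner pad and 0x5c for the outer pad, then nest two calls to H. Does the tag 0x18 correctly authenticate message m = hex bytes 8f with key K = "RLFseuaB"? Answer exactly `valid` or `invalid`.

Key "RLFseuaB" = 52 4c 46 73 65 75 61 42 is 8 bytes > B = 5, so hash it first: H(key) = d4, then zero-pad to 5 bytes: K' = d4 00 00 00 00.
K' ⊕ ipad = e2 36 36 36 36; K' ⊕ opad = 88 5c 5c 5c 5c.
Inner hash: sum = 226+54+54+54+54+143 = 585; mod 256 = 73 → 49.
Outer hash (recomputed tag): sum = 136+92+92+92+92+73 = 577; mod 256 = 65 → 41.
Recomputed tag = 41; claimed = 18 → mismatch.

invalid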